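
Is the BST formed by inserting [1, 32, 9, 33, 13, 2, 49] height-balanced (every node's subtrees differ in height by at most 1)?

Tree (level-order array): [1, None, 32, 9, 33, 2, 13, None, 49]
Definition: a tree is height-balanced if, at every node, |h(left) - h(right)| <= 1 (empty subtree has height -1).
Bottom-up per-node check:
  node 2: h_left=-1, h_right=-1, diff=0 [OK], height=0
  node 13: h_left=-1, h_right=-1, diff=0 [OK], height=0
  node 9: h_left=0, h_right=0, diff=0 [OK], height=1
  node 49: h_left=-1, h_right=-1, diff=0 [OK], height=0
  node 33: h_left=-1, h_right=0, diff=1 [OK], height=1
  node 32: h_left=1, h_right=1, diff=0 [OK], height=2
  node 1: h_left=-1, h_right=2, diff=3 [FAIL (|-1-2|=3 > 1)], height=3
Node 1 violates the condition: |-1 - 2| = 3 > 1.
Result: Not balanced


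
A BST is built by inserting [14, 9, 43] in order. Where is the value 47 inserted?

Starting tree (level order): [14, 9, 43]
Insertion path: 14 -> 43
Result: insert 47 as right child of 43
Final tree (level order): [14, 9, 43, None, None, None, 47]


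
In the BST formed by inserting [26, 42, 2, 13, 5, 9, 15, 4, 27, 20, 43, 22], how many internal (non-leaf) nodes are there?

Tree built from: [26, 42, 2, 13, 5, 9, 15, 4, 27, 20, 43, 22]
Tree (level-order array): [26, 2, 42, None, 13, 27, 43, 5, 15, None, None, None, None, 4, 9, None, 20, None, None, None, None, None, 22]
Rule: An internal node has at least one child.
Per-node child counts:
  node 26: 2 child(ren)
  node 2: 1 child(ren)
  node 13: 2 child(ren)
  node 5: 2 child(ren)
  node 4: 0 child(ren)
  node 9: 0 child(ren)
  node 15: 1 child(ren)
  node 20: 1 child(ren)
  node 22: 0 child(ren)
  node 42: 2 child(ren)
  node 27: 0 child(ren)
  node 43: 0 child(ren)
Matching nodes: [26, 2, 13, 5, 15, 20, 42]
Count of internal (non-leaf) nodes: 7


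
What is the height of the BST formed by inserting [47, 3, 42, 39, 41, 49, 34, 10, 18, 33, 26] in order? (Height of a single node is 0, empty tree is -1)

Insertion order: [47, 3, 42, 39, 41, 49, 34, 10, 18, 33, 26]
Tree (level-order array): [47, 3, 49, None, 42, None, None, 39, None, 34, 41, 10, None, None, None, None, 18, None, 33, 26]
Compute height bottom-up (empty subtree = -1):
  height(26) = 1 + max(-1, -1) = 0
  height(33) = 1 + max(0, -1) = 1
  height(18) = 1 + max(-1, 1) = 2
  height(10) = 1 + max(-1, 2) = 3
  height(34) = 1 + max(3, -1) = 4
  height(41) = 1 + max(-1, -1) = 0
  height(39) = 1 + max(4, 0) = 5
  height(42) = 1 + max(5, -1) = 6
  height(3) = 1 + max(-1, 6) = 7
  height(49) = 1 + max(-1, -1) = 0
  height(47) = 1 + max(7, 0) = 8
Height = 8


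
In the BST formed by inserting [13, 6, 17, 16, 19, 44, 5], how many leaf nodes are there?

Tree built from: [13, 6, 17, 16, 19, 44, 5]
Tree (level-order array): [13, 6, 17, 5, None, 16, 19, None, None, None, None, None, 44]
Rule: A leaf has 0 children.
Per-node child counts:
  node 13: 2 child(ren)
  node 6: 1 child(ren)
  node 5: 0 child(ren)
  node 17: 2 child(ren)
  node 16: 0 child(ren)
  node 19: 1 child(ren)
  node 44: 0 child(ren)
Matching nodes: [5, 16, 44]
Count of leaf nodes: 3


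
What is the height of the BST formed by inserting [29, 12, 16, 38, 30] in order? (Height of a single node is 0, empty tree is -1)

Insertion order: [29, 12, 16, 38, 30]
Tree (level-order array): [29, 12, 38, None, 16, 30]
Compute height bottom-up (empty subtree = -1):
  height(16) = 1 + max(-1, -1) = 0
  height(12) = 1 + max(-1, 0) = 1
  height(30) = 1 + max(-1, -1) = 0
  height(38) = 1 + max(0, -1) = 1
  height(29) = 1 + max(1, 1) = 2
Height = 2


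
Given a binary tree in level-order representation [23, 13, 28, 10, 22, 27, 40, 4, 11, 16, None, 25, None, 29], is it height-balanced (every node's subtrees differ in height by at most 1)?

Tree (level-order array): [23, 13, 28, 10, 22, 27, 40, 4, 11, 16, None, 25, None, 29]
Definition: a tree is height-balanced if, at every node, |h(left) - h(right)| <= 1 (empty subtree has height -1).
Bottom-up per-node check:
  node 4: h_left=-1, h_right=-1, diff=0 [OK], height=0
  node 11: h_left=-1, h_right=-1, diff=0 [OK], height=0
  node 10: h_left=0, h_right=0, diff=0 [OK], height=1
  node 16: h_left=-1, h_right=-1, diff=0 [OK], height=0
  node 22: h_left=0, h_right=-1, diff=1 [OK], height=1
  node 13: h_left=1, h_right=1, diff=0 [OK], height=2
  node 25: h_left=-1, h_right=-1, diff=0 [OK], height=0
  node 27: h_left=0, h_right=-1, diff=1 [OK], height=1
  node 29: h_left=-1, h_right=-1, diff=0 [OK], height=0
  node 40: h_left=0, h_right=-1, diff=1 [OK], height=1
  node 28: h_left=1, h_right=1, diff=0 [OK], height=2
  node 23: h_left=2, h_right=2, diff=0 [OK], height=3
All nodes satisfy the balance condition.
Result: Balanced


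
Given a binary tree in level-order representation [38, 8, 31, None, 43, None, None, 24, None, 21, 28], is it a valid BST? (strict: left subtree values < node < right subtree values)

Level-order array: [38, 8, 31, None, 43, None, None, 24, None, 21, 28]
Validate using subtree bounds (lo, hi): at each node, require lo < value < hi,
then recurse left with hi=value and right with lo=value.
Preorder trace (stopping at first violation):
  at node 38 with bounds (-inf, +inf): OK
  at node 8 with bounds (-inf, 38): OK
  at node 43 with bounds (8, 38): VIOLATION
Node 43 violates its bound: not (8 < 43 < 38).
Result: Not a valid BST


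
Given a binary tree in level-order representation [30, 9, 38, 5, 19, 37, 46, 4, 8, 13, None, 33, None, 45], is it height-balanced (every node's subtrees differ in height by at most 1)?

Tree (level-order array): [30, 9, 38, 5, 19, 37, 46, 4, 8, 13, None, 33, None, 45]
Definition: a tree is height-balanced if, at every node, |h(left) - h(right)| <= 1 (empty subtree has height -1).
Bottom-up per-node check:
  node 4: h_left=-1, h_right=-1, diff=0 [OK], height=0
  node 8: h_left=-1, h_right=-1, diff=0 [OK], height=0
  node 5: h_left=0, h_right=0, diff=0 [OK], height=1
  node 13: h_left=-1, h_right=-1, diff=0 [OK], height=0
  node 19: h_left=0, h_right=-1, diff=1 [OK], height=1
  node 9: h_left=1, h_right=1, diff=0 [OK], height=2
  node 33: h_left=-1, h_right=-1, diff=0 [OK], height=0
  node 37: h_left=0, h_right=-1, diff=1 [OK], height=1
  node 45: h_left=-1, h_right=-1, diff=0 [OK], height=0
  node 46: h_left=0, h_right=-1, diff=1 [OK], height=1
  node 38: h_left=1, h_right=1, diff=0 [OK], height=2
  node 30: h_left=2, h_right=2, diff=0 [OK], height=3
All nodes satisfy the balance condition.
Result: Balanced


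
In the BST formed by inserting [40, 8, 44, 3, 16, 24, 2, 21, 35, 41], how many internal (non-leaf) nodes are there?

Tree built from: [40, 8, 44, 3, 16, 24, 2, 21, 35, 41]
Tree (level-order array): [40, 8, 44, 3, 16, 41, None, 2, None, None, 24, None, None, None, None, 21, 35]
Rule: An internal node has at least one child.
Per-node child counts:
  node 40: 2 child(ren)
  node 8: 2 child(ren)
  node 3: 1 child(ren)
  node 2: 0 child(ren)
  node 16: 1 child(ren)
  node 24: 2 child(ren)
  node 21: 0 child(ren)
  node 35: 0 child(ren)
  node 44: 1 child(ren)
  node 41: 0 child(ren)
Matching nodes: [40, 8, 3, 16, 24, 44]
Count of internal (non-leaf) nodes: 6


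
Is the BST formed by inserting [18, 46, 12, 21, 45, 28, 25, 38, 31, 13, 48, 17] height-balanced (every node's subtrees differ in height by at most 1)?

Tree (level-order array): [18, 12, 46, None, 13, 21, 48, None, 17, None, 45, None, None, None, None, 28, None, 25, 38, None, None, 31]
Definition: a tree is height-balanced if, at every node, |h(left) - h(right)| <= 1 (empty subtree has height -1).
Bottom-up per-node check:
  node 17: h_left=-1, h_right=-1, diff=0 [OK], height=0
  node 13: h_left=-1, h_right=0, diff=1 [OK], height=1
  node 12: h_left=-1, h_right=1, diff=2 [FAIL (|-1-1|=2 > 1)], height=2
  node 25: h_left=-1, h_right=-1, diff=0 [OK], height=0
  node 31: h_left=-1, h_right=-1, diff=0 [OK], height=0
  node 38: h_left=0, h_right=-1, diff=1 [OK], height=1
  node 28: h_left=0, h_right=1, diff=1 [OK], height=2
  node 45: h_left=2, h_right=-1, diff=3 [FAIL (|2--1|=3 > 1)], height=3
  node 21: h_left=-1, h_right=3, diff=4 [FAIL (|-1-3|=4 > 1)], height=4
  node 48: h_left=-1, h_right=-1, diff=0 [OK], height=0
  node 46: h_left=4, h_right=0, diff=4 [FAIL (|4-0|=4 > 1)], height=5
  node 18: h_left=2, h_right=5, diff=3 [FAIL (|2-5|=3 > 1)], height=6
Node 12 violates the condition: |-1 - 1| = 2 > 1.
Result: Not balanced


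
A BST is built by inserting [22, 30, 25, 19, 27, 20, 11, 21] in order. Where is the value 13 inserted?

Starting tree (level order): [22, 19, 30, 11, 20, 25, None, None, None, None, 21, None, 27]
Insertion path: 22 -> 19 -> 11
Result: insert 13 as right child of 11
Final tree (level order): [22, 19, 30, 11, 20, 25, None, None, 13, None, 21, None, 27]


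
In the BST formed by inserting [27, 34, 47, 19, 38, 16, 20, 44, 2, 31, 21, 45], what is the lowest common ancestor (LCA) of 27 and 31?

Tree insertion order: [27, 34, 47, 19, 38, 16, 20, 44, 2, 31, 21, 45]
Tree (level-order array): [27, 19, 34, 16, 20, 31, 47, 2, None, None, 21, None, None, 38, None, None, None, None, None, None, 44, None, 45]
In a BST, the LCA of p=27, q=31 is the first node v on the
root-to-leaf path with p <= v <= q (go left if both < v, right if both > v).
Walk from root:
  at 27: 27 <= 27 <= 31, this is the LCA
LCA = 27


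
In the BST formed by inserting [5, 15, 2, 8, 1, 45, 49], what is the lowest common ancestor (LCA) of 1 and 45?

Tree insertion order: [5, 15, 2, 8, 1, 45, 49]
Tree (level-order array): [5, 2, 15, 1, None, 8, 45, None, None, None, None, None, 49]
In a BST, the LCA of p=1, q=45 is the first node v on the
root-to-leaf path with p <= v <= q (go left if both < v, right if both > v).
Walk from root:
  at 5: 1 <= 5 <= 45, this is the LCA
LCA = 5


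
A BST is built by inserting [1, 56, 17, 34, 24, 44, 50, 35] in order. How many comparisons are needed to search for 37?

Search path for 37: 1 -> 56 -> 17 -> 34 -> 44 -> 35
Found: False
Comparisons: 6


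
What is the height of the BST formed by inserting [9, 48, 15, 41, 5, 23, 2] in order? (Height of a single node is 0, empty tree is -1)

Insertion order: [9, 48, 15, 41, 5, 23, 2]
Tree (level-order array): [9, 5, 48, 2, None, 15, None, None, None, None, 41, 23]
Compute height bottom-up (empty subtree = -1):
  height(2) = 1 + max(-1, -1) = 0
  height(5) = 1 + max(0, -1) = 1
  height(23) = 1 + max(-1, -1) = 0
  height(41) = 1 + max(0, -1) = 1
  height(15) = 1 + max(-1, 1) = 2
  height(48) = 1 + max(2, -1) = 3
  height(9) = 1 + max(1, 3) = 4
Height = 4


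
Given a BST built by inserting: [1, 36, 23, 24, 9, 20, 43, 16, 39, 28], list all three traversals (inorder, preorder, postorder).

Tree insertion order: [1, 36, 23, 24, 9, 20, 43, 16, 39, 28]
Tree (level-order array): [1, None, 36, 23, 43, 9, 24, 39, None, None, 20, None, 28, None, None, 16]
Inorder (L, root, R): [1, 9, 16, 20, 23, 24, 28, 36, 39, 43]
Preorder (root, L, R): [1, 36, 23, 9, 20, 16, 24, 28, 43, 39]
Postorder (L, R, root): [16, 20, 9, 28, 24, 23, 39, 43, 36, 1]


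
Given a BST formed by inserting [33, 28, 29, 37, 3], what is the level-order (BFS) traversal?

Tree insertion order: [33, 28, 29, 37, 3]
Tree (level-order array): [33, 28, 37, 3, 29]
BFS from the root, enqueuing left then right child of each popped node:
  queue [33] -> pop 33, enqueue [28, 37], visited so far: [33]
  queue [28, 37] -> pop 28, enqueue [3, 29], visited so far: [33, 28]
  queue [37, 3, 29] -> pop 37, enqueue [none], visited so far: [33, 28, 37]
  queue [3, 29] -> pop 3, enqueue [none], visited so far: [33, 28, 37, 3]
  queue [29] -> pop 29, enqueue [none], visited so far: [33, 28, 37, 3, 29]
Result: [33, 28, 37, 3, 29]


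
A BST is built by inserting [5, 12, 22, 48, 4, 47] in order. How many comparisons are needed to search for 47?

Search path for 47: 5 -> 12 -> 22 -> 48 -> 47
Found: True
Comparisons: 5


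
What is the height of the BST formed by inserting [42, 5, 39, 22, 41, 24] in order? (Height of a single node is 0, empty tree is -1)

Insertion order: [42, 5, 39, 22, 41, 24]
Tree (level-order array): [42, 5, None, None, 39, 22, 41, None, 24]
Compute height bottom-up (empty subtree = -1):
  height(24) = 1 + max(-1, -1) = 0
  height(22) = 1 + max(-1, 0) = 1
  height(41) = 1 + max(-1, -1) = 0
  height(39) = 1 + max(1, 0) = 2
  height(5) = 1 + max(-1, 2) = 3
  height(42) = 1 + max(3, -1) = 4
Height = 4


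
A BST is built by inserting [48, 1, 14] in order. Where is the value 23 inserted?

Starting tree (level order): [48, 1, None, None, 14]
Insertion path: 48 -> 1 -> 14
Result: insert 23 as right child of 14
Final tree (level order): [48, 1, None, None, 14, None, 23]


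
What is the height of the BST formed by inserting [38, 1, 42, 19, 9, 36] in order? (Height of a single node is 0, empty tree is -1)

Insertion order: [38, 1, 42, 19, 9, 36]
Tree (level-order array): [38, 1, 42, None, 19, None, None, 9, 36]
Compute height bottom-up (empty subtree = -1):
  height(9) = 1 + max(-1, -1) = 0
  height(36) = 1 + max(-1, -1) = 0
  height(19) = 1 + max(0, 0) = 1
  height(1) = 1 + max(-1, 1) = 2
  height(42) = 1 + max(-1, -1) = 0
  height(38) = 1 + max(2, 0) = 3
Height = 3


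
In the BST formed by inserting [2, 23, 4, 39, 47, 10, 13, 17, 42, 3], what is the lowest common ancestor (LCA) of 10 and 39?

Tree insertion order: [2, 23, 4, 39, 47, 10, 13, 17, 42, 3]
Tree (level-order array): [2, None, 23, 4, 39, 3, 10, None, 47, None, None, None, 13, 42, None, None, 17]
In a BST, the LCA of p=10, q=39 is the first node v on the
root-to-leaf path with p <= v <= q (go left if both < v, right if both > v).
Walk from root:
  at 2: both 10 and 39 > 2, go right
  at 23: 10 <= 23 <= 39, this is the LCA
LCA = 23


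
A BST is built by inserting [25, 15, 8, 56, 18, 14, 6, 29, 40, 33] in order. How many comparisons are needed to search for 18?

Search path for 18: 25 -> 15 -> 18
Found: True
Comparisons: 3


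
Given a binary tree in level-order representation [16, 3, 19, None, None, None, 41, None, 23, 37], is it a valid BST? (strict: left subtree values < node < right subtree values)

Level-order array: [16, 3, 19, None, None, None, 41, None, 23, 37]
Validate using subtree bounds (lo, hi): at each node, require lo < value < hi,
then recurse left with hi=value and right with lo=value.
Preorder trace (stopping at first violation):
  at node 16 with bounds (-inf, +inf): OK
  at node 3 with bounds (-inf, 16): OK
  at node 19 with bounds (16, +inf): OK
  at node 41 with bounds (19, +inf): OK
  at node 23 with bounds (41, +inf): VIOLATION
Node 23 violates its bound: not (41 < 23 < +inf).
Result: Not a valid BST


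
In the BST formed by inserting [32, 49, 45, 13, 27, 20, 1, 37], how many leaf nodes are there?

Tree built from: [32, 49, 45, 13, 27, 20, 1, 37]
Tree (level-order array): [32, 13, 49, 1, 27, 45, None, None, None, 20, None, 37]
Rule: A leaf has 0 children.
Per-node child counts:
  node 32: 2 child(ren)
  node 13: 2 child(ren)
  node 1: 0 child(ren)
  node 27: 1 child(ren)
  node 20: 0 child(ren)
  node 49: 1 child(ren)
  node 45: 1 child(ren)
  node 37: 0 child(ren)
Matching nodes: [1, 20, 37]
Count of leaf nodes: 3


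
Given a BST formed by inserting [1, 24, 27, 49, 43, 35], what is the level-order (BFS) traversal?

Tree insertion order: [1, 24, 27, 49, 43, 35]
Tree (level-order array): [1, None, 24, None, 27, None, 49, 43, None, 35]
BFS from the root, enqueuing left then right child of each popped node:
  queue [1] -> pop 1, enqueue [24], visited so far: [1]
  queue [24] -> pop 24, enqueue [27], visited so far: [1, 24]
  queue [27] -> pop 27, enqueue [49], visited so far: [1, 24, 27]
  queue [49] -> pop 49, enqueue [43], visited so far: [1, 24, 27, 49]
  queue [43] -> pop 43, enqueue [35], visited so far: [1, 24, 27, 49, 43]
  queue [35] -> pop 35, enqueue [none], visited so far: [1, 24, 27, 49, 43, 35]
Result: [1, 24, 27, 49, 43, 35]


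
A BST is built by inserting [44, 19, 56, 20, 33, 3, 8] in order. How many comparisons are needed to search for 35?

Search path for 35: 44 -> 19 -> 20 -> 33
Found: False
Comparisons: 4


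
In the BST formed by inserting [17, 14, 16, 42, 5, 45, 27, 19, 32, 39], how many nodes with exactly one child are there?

Tree built from: [17, 14, 16, 42, 5, 45, 27, 19, 32, 39]
Tree (level-order array): [17, 14, 42, 5, 16, 27, 45, None, None, None, None, 19, 32, None, None, None, None, None, 39]
Rule: These are nodes with exactly 1 non-null child.
Per-node child counts:
  node 17: 2 child(ren)
  node 14: 2 child(ren)
  node 5: 0 child(ren)
  node 16: 0 child(ren)
  node 42: 2 child(ren)
  node 27: 2 child(ren)
  node 19: 0 child(ren)
  node 32: 1 child(ren)
  node 39: 0 child(ren)
  node 45: 0 child(ren)
Matching nodes: [32]
Count of nodes with exactly one child: 1


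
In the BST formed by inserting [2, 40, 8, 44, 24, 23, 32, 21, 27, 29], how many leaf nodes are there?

Tree built from: [2, 40, 8, 44, 24, 23, 32, 21, 27, 29]
Tree (level-order array): [2, None, 40, 8, 44, None, 24, None, None, 23, 32, 21, None, 27, None, None, None, None, 29]
Rule: A leaf has 0 children.
Per-node child counts:
  node 2: 1 child(ren)
  node 40: 2 child(ren)
  node 8: 1 child(ren)
  node 24: 2 child(ren)
  node 23: 1 child(ren)
  node 21: 0 child(ren)
  node 32: 1 child(ren)
  node 27: 1 child(ren)
  node 29: 0 child(ren)
  node 44: 0 child(ren)
Matching nodes: [21, 29, 44]
Count of leaf nodes: 3


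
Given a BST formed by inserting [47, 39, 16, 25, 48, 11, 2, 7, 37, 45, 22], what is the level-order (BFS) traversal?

Tree insertion order: [47, 39, 16, 25, 48, 11, 2, 7, 37, 45, 22]
Tree (level-order array): [47, 39, 48, 16, 45, None, None, 11, 25, None, None, 2, None, 22, 37, None, 7]
BFS from the root, enqueuing left then right child of each popped node:
  queue [47] -> pop 47, enqueue [39, 48], visited so far: [47]
  queue [39, 48] -> pop 39, enqueue [16, 45], visited so far: [47, 39]
  queue [48, 16, 45] -> pop 48, enqueue [none], visited so far: [47, 39, 48]
  queue [16, 45] -> pop 16, enqueue [11, 25], visited so far: [47, 39, 48, 16]
  queue [45, 11, 25] -> pop 45, enqueue [none], visited so far: [47, 39, 48, 16, 45]
  queue [11, 25] -> pop 11, enqueue [2], visited so far: [47, 39, 48, 16, 45, 11]
  queue [25, 2] -> pop 25, enqueue [22, 37], visited so far: [47, 39, 48, 16, 45, 11, 25]
  queue [2, 22, 37] -> pop 2, enqueue [7], visited so far: [47, 39, 48, 16, 45, 11, 25, 2]
  queue [22, 37, 7] -> pop 22, enqueue [none], visited so far: [47, 39, 48, 16, 45, 11, 25, 2, 22]
  queue [37, 7] -> pop 37, enqueue [none], visited so far: [47, 39, 48, 16, 45, 11, 25, 2, 22, 37]
  queue [7] -> pop 7, enqueue [none], visited so far: [47, 39, 48, 16, 45, 11, 25, 2, 22, 37, 7]
Result: [47, 39, 48, 16, 45, 11, 25, 2, 22, 37, 7]


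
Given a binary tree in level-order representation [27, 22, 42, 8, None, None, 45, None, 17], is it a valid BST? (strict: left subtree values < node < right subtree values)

Level-order array: [27, 22, 42, 8, None, None, 45, None, 17]
Validate using subtree bounds (lo, hi): at each node, require lo < value < hi,
then recurse left with hi=value and right with lo=value.
Preorder trace (stopping at first violation):
  at node 27 with bounds (-inf, +inf): OK
  at node 22 with bounds (-inf, 27): OK
  at node 8 with bounds (-inf, 22): OK
  at node 17 with bounds (8, 22): OK
  at node 42 with bounds (27, +inf): OK
  at node 45 with bounds (42, +inf): OK
No violation found at any node.
Result: Valid BST


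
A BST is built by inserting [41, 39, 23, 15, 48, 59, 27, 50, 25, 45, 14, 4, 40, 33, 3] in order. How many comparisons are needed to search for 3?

Search path for 3: 41 -> 39 -> 23 -> 15 -> 14 -> 4 -> 3
Found: True
Comparisons: 7


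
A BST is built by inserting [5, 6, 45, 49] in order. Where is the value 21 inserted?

Starting tree (level order): [5, None, 6, None, 45, None, 49]
Insertion path: 5 -> 6 -> 45
Result: insert 21 as left child of 45
Final tree (level order): [5, None, 6, None, 45, 21, 49]


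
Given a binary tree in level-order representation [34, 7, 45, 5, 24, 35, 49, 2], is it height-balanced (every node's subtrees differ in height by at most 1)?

Tree (level-order array): [34, 7, 45, 5, 24, 35, 49, 2]
Definition: a tree is height-balanced if, at every node, |h(left) - h(right)| <= 1 (empty subtree has height -1).
Bottom-up per-node check:
  node 2: h_left=-1, h_right=-1, diff=0 [OK], height=0
  node 5: h_left=0, h_right=-1, diff=1 [OK], height=1
  node 24: h_left=-1, h_right=-1, diff=0 [OK], height=0
  node 7: h_left=1, h_right=0, diff=1 [OK], height=2
  node 35: h_left=-1, h_right=-1, diff=0 [OK], height=0
  node 49: h_left=-1, h_right=-1, diff=0 [OK], height=0
  node 45: h_left=0, h_right=0, diff=0 [OK], height=1
  node 34: h_left=2, h_right=1, diff=1 [OK], height=3
All nodes satisfy the balance condition.
Result: Balanced


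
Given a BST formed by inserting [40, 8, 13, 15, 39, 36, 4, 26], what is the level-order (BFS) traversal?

Tree insertion order: [40, 8, 13, 15, 39, 36, 4, 26]
Tree (level-order array): [40, 8, None, 4, 13, None, None, None, 15, None, 39, 36, None, 26]
BFS from the root, enqueuing left then right child of each popped node:
  queue [40] -> pop 40, enqueue [8], visited so far: [40]
  queue [8] -> pop 8, enqueue [4, 13], visited so far: [40, 8]
  queue [4, 13] -> pop 4, enqueue [none], visited so far: [40, 8, 4]
  queue [13] -> pop 13, enqueue [15], visited so far: [40, 8, 4, 13]
  queue [15] -> pop 15, enqueue [39], visited so far: [40, 8, 4, 13, 15]
  queue [39] -> pop 39, enqueue [36], visited so far: [40, 8, 4, 13, 15, 39]
  queue [36] -> pop 36, enqueue [26], visited so far: [40, 8, 4, 13, 15, 39, 36]
  queue [26] -> pop 26, enqueue [none], visited so far: [40, 8, 4, 13, 15, 39, 36, 26]
Result: [40, 8, 4, 13, 15, 39, 36, 26]


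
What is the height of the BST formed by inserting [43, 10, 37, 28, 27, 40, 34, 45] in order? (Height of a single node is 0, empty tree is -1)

Insertion order: [43, 10, 37, 28, 27, 40, 34, 45]
Tree (level-order array): [43, 10, 45, None, 37, None, None, 28, 40, 27, 34]
Compute height bottom-up (empty subtree = -1):
  height(27) = 1 + max(-1, -1) = 0
  height(34) = 1 + max(-1, -1) = 0
  height(28) = 1 + max(0, 0) = 1
  height(40) = 1 + max(-1, -1) = 0
  height(37) = 1 + max(1, 0) = 2
  height(10) = 1 + max(-1, 2) = 3
  height(45) = 1 + max(-1, -1) = 0
  height(43) = 1 + max(3, 0) = 4
Height = 4


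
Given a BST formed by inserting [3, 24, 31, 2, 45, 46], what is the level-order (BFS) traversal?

Tree insertion order: [3, 24, 31, 2, 45, 46]
Tree (level-order array): [3, 2, 24, None, None, None, 31, None, 45, None, 46]
BFS from the root, enqueuing left then right child of each popped node:
  queue [3] -> pop 3, enqueue [2, 24], visited so far: [3]
  queue [2, 24] -> pop 2, enqueue [none], visited so far: [3, 2]
  queue [24] -> pop 24, enqueue [31], visited so far: [3, 2, 24]
  queue [31] -> pop 31, enqueue [45], visited so far: [3, 2, 24, 31]
  queue [45] -> pop 45, enqueue [46], visited so far: [3, 2, 24, 31, 45]
  queue [46] -> pop 46, enqueue [none], visited so far: [3, 2, 24, 31, 45, 46]
Result: [3, 2, 24, 31, 45, 46]


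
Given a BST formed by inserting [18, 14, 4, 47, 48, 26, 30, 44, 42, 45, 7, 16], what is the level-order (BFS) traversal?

Tree insertion order: [18, 14, 4, 47, 48, 26, 30, 44, 42, 45, 7, 16]
Tree (level-order array): [18, 14, 47, 4, 16, 26, 48, None, 7, None, None, None, 30, None, None, None, None, None, 44, 42, 45]
BFS from the root, enqueuing left then right child of each popped node:
  queue [18] -> pop 18, enqueue [14, 47], visited so far: [18]
  queue [14, 47] -> pop 14, enqueue [4, 16], visited so far: [18, 14]
  queue [47, 4, 16] -> pop 47, enqueue [26, 48], visited so far: [18, 14, 47]
  queue [4, 16, 26, 48] -> pop 4, enqueue [7], visited so far: [18, 14, 47, 4]
  queue [16, 26, 48, 7] -> pop 16, enqueue [none], visited so far: [18, 14, 47, 4, 16]
  queue [26, 48, 7] -> pop 26, enqueue [30], visited so far: [18, 14, 47, 4, 16, 26]
  queue [48, 7, 30] -> pop 48, enqueue [none], visited so far: [18, 14, 47, 4, 16, 26, 48]
  queue [7, 30] -> pop 7, enqueue [none], visited so far: [18, 14, 47, 4, 16, 26, 48, 7]
  queue [30] -> pop 30, enqueue [44], visited so far: [18, 14, 47, 4, 16, 26, 48, 7, 30]
  queue [44] -> pop 44, enqueue [42, 45], visited so far: [18, 14, 47, 4, 16, 26, 48, 7, 30, 44]
  queue [42, 45] -> pop 42, enqueue [none], visited so far: [18, 14, 47, 4, 16, 26, 48, 7, 30, 44, 42]
  queue [45] -> pop 45, enqueue [none], visited so far: [18, 14, 47, 4, 16, 26, 48, 7, 30, 44, 42, 45]
Result: [18, 14, 47, 4, 16, 26, 48, 7, 30, 44, 42, 45]


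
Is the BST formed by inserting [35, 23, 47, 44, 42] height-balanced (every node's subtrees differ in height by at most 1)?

Tree (level-order array): [35, 23, 47, None, None, 44, None, 42]
Definition: a tree is height-balanced if, at every node, |h(left) - h(right)| <= 1 (empty subtree has height -1).
Bottom-up per-node check:
  node 23: h_left=-1, h_right=-1, diff=0 [OK], height=0
  node 42: h_left=-1, h_right=-1, diff=0 [OK], height=0
  node 44: h_left=0, h_right=-1, diff=1 [OK], height=1
  node 47: h_left=1, h_right=-1, diff=2 [FAIL (|1--1|=2 > 1)], height=2
  node 35: h_left=0, h_right=2, diff=2 [FAIL (|0-2|=2 > 1)], height=3
Node 47 violates the condition: |1 - -1| = 2 > 1.
Result: Not balanced


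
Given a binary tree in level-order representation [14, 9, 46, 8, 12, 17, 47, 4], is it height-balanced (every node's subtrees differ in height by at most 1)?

Tree (level-order array): [14, 9, 46, 8, 12, 17, 47, 4]
Definition: a tree is height-balanced if, at every node, |h(left) - h(right)| <= 1 (empty subtree has height -1).
Bottom-up per-node check:
  node 4: h_left=-1, h_right=-1, diff=0 [OK], height=0
  node 8: h_left=0, h_right=-1, diff=1 [OK], height=1
  node 12: h_left=-1, h_right=-1, diff=0 [OK], height=0
  node 9: h_left=1, h_right=0, diff=1 [OK], height=2
  node 17: h_left=-1, h_right=-1, diff=0 [OK], height=0
  node 47: h_left=-1, h_right=-1, diff=0 [OK], height=0
  node 46: h_left=0, h_right=0, diff=0 [OK], height=1
  node 14: h_left=2, h_right=1, diff=1 [OK], height=3
All nodes satisfy the balance condition.
Result: Balanced


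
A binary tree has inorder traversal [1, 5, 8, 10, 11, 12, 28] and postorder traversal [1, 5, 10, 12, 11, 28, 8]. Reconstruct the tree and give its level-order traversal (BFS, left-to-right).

Inorder:   [1, 5, 8, 10, 11, 12, 28]
Postorder: [1, 5, 10, 12, 11, 28, 8]
Algorithm: postorder visits root last, so walk postorder right-to-left;
each value is the root of the current inorder slice — split it at that
value, recurse on the right subtree first, then the left.
Recursive splits:
  root=8; inorder splits into left=[1, 5], right=[10, 11, 12, 28]
  root=28; inorder splits into left=[10, 11, 12], right=[]
  root=11; inorder splits into left=[10], right=[12]
  root=12; inorder splits into left=[], right=[]
  root=10; inorder splits into left=[], right=[]
  root=5; inorder splits into left=[1], right=[]
  root=1; inorder splits into left=[], right=[]
Reconstructed level-order: [8, 5, 28, 1, 11, 10, 12]


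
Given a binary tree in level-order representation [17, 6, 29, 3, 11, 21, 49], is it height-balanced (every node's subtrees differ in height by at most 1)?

Tree (level-order array): [17, 6, 29, 3, 11, 21, 49]
Definition: a tree is height-balanced if, at every node, |h(left) - h(right)| <= 1 (empty subtree has height -1).
Bottom-up per-node check:
  node 3: h_left=-1, h_right=-1, diff=0 [OK], height=0
  node 11: h_left=-1, h_right=-1, diff=0 [OK], height=0
  node 6: h_left=0, h_right=0, diff=0 [OK], height=1
  node 21: h_left=-1, h_right=-1, diff=0 [OK], height=0
  node 49: h_left=-1, h_right=-1, diff=0 [OK], height=0
  node 29: h_left=0, h_right=0, diff=0 [OK], height=1
  node 17: h_left=1, h_right=1, diff=0 [OK], height=2
All nodes satisfy the balance condition.
Result: Balanced


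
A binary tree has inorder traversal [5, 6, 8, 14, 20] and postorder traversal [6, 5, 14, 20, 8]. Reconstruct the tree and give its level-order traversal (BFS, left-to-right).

Inorder:   [5, 6, 8, 14, 20]
Postorder: [6, 5, 14, 20, 8]
Algorithm: postorder visits root last, so walk postorder right-to-left;
each value is the root of the current inorder slice — split it at that
value, recurse on the right subtree first, then the left.
Recursive splits:
  root=8; inorder splits into left=[5, 6], right=[14, 20]
  root=20; inorder splits into left=[14], right=[]
  root=14; inorder splits into left=[], right=[]
  root=5; inorder splits into left=[], right=[6]
  root=6; inorder splits into left=[], right=[]
Reconstructed level-order: [8, 5, 20, 6, 14]


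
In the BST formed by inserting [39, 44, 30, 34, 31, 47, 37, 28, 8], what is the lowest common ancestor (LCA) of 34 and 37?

Tree insertion order: [39, 44, 30, 34, 31, 47, 37, 28, 8]
Tree (level-order array): [39, 30, 44, 28, 34, None, 47, 8, None, 31, 37]
In a BST, the LCA of p=34, q=37 is the first node v on the
root-to-leaf path with p <= v <= q (go left if both < v, right if both > v).
Walk from root:
  at 39: both 34 and 37 < 39, go left
  at 30: both 34 and 37 > 30, go right
  at 34: 34 <= 34 <= 37, this is the LCA
LCA = 34


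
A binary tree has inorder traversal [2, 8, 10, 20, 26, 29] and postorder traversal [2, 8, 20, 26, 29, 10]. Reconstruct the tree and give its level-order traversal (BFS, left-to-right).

Inorder:   [2, 8, 10, 20, 26, 29]
Postorder: [2, 8, 20, 26, 29, 10]
Algorithm: postorder visits root last, so walk postorder right-to-left;
each value is the root of the current inorder slice — split it at that
value, recurse on the right subtree first, then the left.
Recursive splits:
  root=10; inorder splits into left=[2, 8], right=[20, 26, 29]
  root=29; inorder splits into left=[20, 26], right=[]
  root=26; inorder splits into left=[20], right=[]
  root=20; inorder splits into left=[], right=[]
  root=8; inorder splits into left=[2], right=[]
  root=2; inorder splits into left=[], right=[]
Reconstructed level-order: [10, 8, 29, 2, 26, 20]


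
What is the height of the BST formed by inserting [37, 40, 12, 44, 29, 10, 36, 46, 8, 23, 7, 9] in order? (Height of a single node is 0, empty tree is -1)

Insertion order: [37, 40, 12, 44, 29, 10, 36, 46, 8, 23, 7, 9]
Tree (level-order array): [37, 12, 40, 10, 29, None, 44, 8, None, 23, 36, None, 46, 7, 9]
Compute height bottom-up (empty subtree = -1):
  height(7) = 1 + max(-1, -1) = 0
  height(9) = 1 + max(-1, -1) = 0
  height(8) = 1 + max(0, 0) = 1
  height(10) = 1 + max(1, -1) = 2
  height(23) = 1 + max(-1, -1) = 0
  height(36) = 1 + max(-1, -1) = 0
  height(29) = 1 + max(0, 0) = 1
  height(12) = 1 + max(2, 1) = 3
  height(46) = 1 + max(-1, -1) = 0
  height(44) = 1 + max(-1, 0) = 1
  height(40) = 1 + max(-1, 1) = 2
  height(37) = 1 + max(3, 2) = 4
Height = 4


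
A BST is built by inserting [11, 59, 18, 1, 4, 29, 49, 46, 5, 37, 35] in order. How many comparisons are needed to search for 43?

Search path for 43: 11 -> 59 -> 18 -> 29 -> 49 -> 46 -> 37
Found: False
Comparisons: 7


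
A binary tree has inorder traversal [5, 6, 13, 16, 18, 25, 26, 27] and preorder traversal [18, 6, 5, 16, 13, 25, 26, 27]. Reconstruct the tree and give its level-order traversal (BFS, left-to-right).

Inorder:  [5, 6, 13, 16, 18, 25, 26, 27]
Preorder: [18, 6, 5, 16, 13, 25, 26, 27]
Algorithm: preorder visits root first, so consume preorder in order;
for each root, split the current inorder slice at that value into
left-subtree inorder and right-subtree inorder, then recurse.
Recursive splits:
  root=18; inorder splits into left=[5, 6, 13, 16], right=[25, 26, 27]
  root=6; inorder splits into left=[5], right=[13, 16]
  root=5; inorder splits into left=[], right=[]
  root=16; inorder splits into left=[13], right=[]
  root=13; inorder splits into left=[], right=[]
  root=25; inorder splits into left=[], right=[26, 27]
  root=26; inorder splits into left=[], right=[27]
  root=27; inorder splits into left=[], right=[]
Reconstructed level-order: [18, 6, 25, 5, 16, 26, 13, 27]


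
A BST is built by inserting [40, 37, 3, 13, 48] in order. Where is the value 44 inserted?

Starting tree (level order): [40, 37, 48, 3, None, None, None, None, 13]
Insertion path: 40 -> 48
Result: insert 44 as left child of 48
Final tree (level order): [40, 37, 48, 3, None, 44, None, None, 13]


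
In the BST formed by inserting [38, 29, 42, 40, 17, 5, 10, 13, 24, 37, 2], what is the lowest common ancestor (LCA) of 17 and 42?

Tree insertion order: [38, 29, 42, 40, 17, 5, 10, 13, 24, 37, 2]
Tree (level-order array): [38, 29, 42, 17, 37, 40, None, 5, 24, None, None, None, None, 2, 10, None, None, None, None, None, 13]
In a BST, the LCA of p=17, q=42 is the first node v on the
root-to-leaf path with p <= v <= q (go left if both < v, right if both > v).
Walk from root:
  at 38: 17 <= 38 <= 42, this is the LCA
LCA = 38


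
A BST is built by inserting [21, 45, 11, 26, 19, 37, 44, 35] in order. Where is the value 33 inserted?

Starting tree (level order): [21, 11, 45, None, 19, 26, None, None, None, None, 37, 35, 44]
Insertion path: 21 -> 45 -> 26 -> 37 -> 35
Result: insert 33 as left child of 35
Final tree (level order): [21, 11, 45, None, 19, 26, None, None, None, None, 37, 35, 44, 33]


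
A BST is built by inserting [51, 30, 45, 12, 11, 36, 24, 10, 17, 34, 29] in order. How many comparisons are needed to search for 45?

Search path for 45: 51 -> 30 -> 45
Found: True
Comparisons: 3


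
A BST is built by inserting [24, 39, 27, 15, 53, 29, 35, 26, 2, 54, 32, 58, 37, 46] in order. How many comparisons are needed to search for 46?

Search path for 46: 24 -> 39 -> 53 -> 46
Found: True
Comparisons: 4


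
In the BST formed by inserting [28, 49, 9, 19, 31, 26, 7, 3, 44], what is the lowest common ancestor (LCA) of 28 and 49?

Tree insertion order: [28, 49, 9, 19, 31, 26, 7, 3, 44]
Tree (level-order array): [28, 9, 49, 7, 19, 31, None, 3, None, None, 26, None, 44]
In a BST, the LCA of p=28, q=49 is the first node v on the
root-to-leaf path with p <= v <= q (go left if both < v, right if both > v).
Walk from root:
  at 28: 28 <= 28 <= 49, this is the LCA
LCA = 28


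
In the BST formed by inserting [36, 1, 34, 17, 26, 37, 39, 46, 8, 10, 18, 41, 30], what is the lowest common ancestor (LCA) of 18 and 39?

Tree insertion order: [36, 1, 34, 17, 26, 37, 39, 46, 8, 10, 18, 41, 30]
Tree (level-order array): [36, 1, 37, None, 34, None, 39, 17, None, None, 46, 8, 26, 41, None, None, 10, 18, 30]
In a BST, the LCA of p=18, q=39 is the first node v on the
root-to-leaf path with p <= v <= q (go left if both < v, right if both > v).
Walk from root:
  at 36: 18 <= 36 <= 39, this is the LCA
LCA = 36


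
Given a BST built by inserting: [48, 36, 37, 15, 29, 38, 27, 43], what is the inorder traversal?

Tree insertion order: [48, 36, 37, 15, 29, 38, 27, 43]
Tree (level-order array): [48, 36, None, 15, 37, None, 29, None, 38, 27, None, None, 43]
Inorder traversal: [15, 27, 29, 36, 37, 38, 43, 48]


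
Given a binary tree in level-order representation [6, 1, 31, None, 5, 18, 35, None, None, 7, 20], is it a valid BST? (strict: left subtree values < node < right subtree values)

Level-order array: [6, 1, 31, None, 5, 18, 35, None, None, 7, 20]
Validate using subtree bounds (lo, hi): at each node, require lo < value < hi,
then recurse left with hi=value and right with lo=value.
Preorder trace (stopping at first violation):
  at node 6 with bounds (-inf, +inf): OK
  at node 1 with bounds (-inf, 6): OK
  at node 5 with bounds (1, 6): OK
  at node 31 with bounds (6, +inf): OK
  at node 18 with bounds (6, 31): OK
  at node 7 with bounds (6, 18): OK
  at node 20 with bounds (18, 31): OK
  at node 35 with bounds (31, +inf): OK
No violation found at any node.
Result: Valid BST


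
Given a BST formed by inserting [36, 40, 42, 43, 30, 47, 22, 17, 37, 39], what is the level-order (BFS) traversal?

Tree insertion order: [36, 40, 42, 43, 30, 47, 22, 17, 37, 39]
Tree (level-order array): [36, 30, 40, 22, None, 37, 42, 17, None, None, 39, None, 43, None, None, None, None, None, 47]
BFS from the root, enqueuing left then right child of each popped node:
  queue [36] -> pop 36, enqueue [30, 40], visited so far: [36]
  queue [30, 40] -> pop 30, enqueue [22], visited so far: [36, 30]
  queue [40, 22] -> pop 40, enqueue [37, 42], visited so far: [36, 30, 40]
  queue [22, 37, 42] -> pop 22, enqueue [17], visited so far: [36, 30, 40, 22]
  queue [37, 42, 17] -> pop 37, enqueue [39], visited so far: [36, 30, 40, 22, 37]
  queue [42, 17, 39] -> pop 42, enqueue [43], visited so far: [36, 30, 40, 22, 37, 42]
  queue [17, 39, 43] -> pop 17, enqueue [none], visited so far: [36, 30, 40, 22, 37, 42, 17]
  queue [39, 43] -> pop 39, enqueue [none], visited so far: [36, 30, 40, 22, 37, 42, 17, 39]
  queue [43] -> pop 43, enqueue [47], visited so far: [36, 30, 40, 22, 37, 42, 17, 39, 43]
  queue [47] -> pop 47, enqueue [none], visited so far: [36, 30, 40, 22, 37, 42, 17, 39, 43, 47]
Result: [36, 30, 40, 22, 37, 42, 17, 39, 43, 47]


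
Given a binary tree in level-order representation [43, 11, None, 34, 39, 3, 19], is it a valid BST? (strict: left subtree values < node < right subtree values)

Level-order array: [43, 11, None, 34, 39, 3, 19]
Validate using subtree bounds (lo, hi): at each node, require lo < value < hi,
then recurse left with hi=value and right with lo=value.
Preorder trace (stopping at first violation):
  at node 43 with bounds (-inf, +inf): OK
  at node 11 with bounds (-inf, 43): OK
  at node 34 with bounds (-inf, 11): VIOLATION
Node 34 violates its bound: not (-inf < 34 < 11).
Result: Not a valid BST


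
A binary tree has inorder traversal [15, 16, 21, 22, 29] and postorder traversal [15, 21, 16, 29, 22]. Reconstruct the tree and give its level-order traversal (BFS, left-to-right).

Inorder:   [15, 16, 21, 22, 29]
Postorder: [15, 21, 16, 29, 22]
Algorithm: postorder visits root last, so walk postorder right-to-left;
each value is the root of the current inorder slice — split it at that
value, recurse on the right subtree first, then the left.
Recursive splits:
  root=22; inorder splits into left=[15, 16, 21], right=[29]
  root=29; inorder splits into left=[], right=[]
  root=16; inorder splits into left=[15], right=[21]
  root=21; inorder splits into left=[], right=[]
  root=15; inorder splits into left=[], right=[]
Reconstructed level-order: [22, 16, 29, 15, 21]


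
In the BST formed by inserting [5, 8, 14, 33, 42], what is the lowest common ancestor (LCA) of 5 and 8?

Tree insertion order: [5, 8, 14, 33, 42]
Tree (level-order array): [5, None, 8, None, 14, None, 33, None, 42]
In a BST, the LCA of p=5, q=8 is the first node v on the
root-to-leaf path with p <= v <= q (go left if both < v, right if both > v).
Walk from root:
  at 5: 5 <= 5 <= 8, this is the LCA
LCA = 5


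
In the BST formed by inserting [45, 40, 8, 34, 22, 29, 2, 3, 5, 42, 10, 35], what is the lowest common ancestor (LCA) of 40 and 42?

Tree insertion order: [45, 40, 8, 34, 22, 29, 2, 3, 5, 42, 10, 35]
Tree (level-order array): [45, 40, None, 8, 42, 2, 34, None, None, None, 3, 22, 35, None, 5, 10, 29]
In a BST, the LCA of p=40, q=42 is the first node v on the
root-to-leaf path with p <= v <= q (go left if both < v, right if both > v).
Walk from root:
  at 45: both 40 and 42 < 45, go left
  at 40: 40 <= 40 <= 42, this is the LCA
LCA = 40


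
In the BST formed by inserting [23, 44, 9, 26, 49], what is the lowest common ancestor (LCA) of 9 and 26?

Tree insertion order: [23, 44, 9, 26, 49]
Tree (level-order array): [23, 9, 44, None, None, 26, 49]
In a BST, the LCA of p=9, q=26 is the first node v on the
root-to-leaf path with p <= v <= q (go left if both < v, right if both > v).
Walk from root:
  at 23: 9 <= 23 <= 26, this is the LCA
LCA = 23


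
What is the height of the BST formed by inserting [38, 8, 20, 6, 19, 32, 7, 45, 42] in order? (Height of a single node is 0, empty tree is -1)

Insertion order: [38, 8, 20, 6, 19, 32, 7, 45, 42]
Tree (level-order array): [38, 8, 45, 6, 20, 42, None, None, 7, 19, 32]
Compute height bottom-up (empty subtree = -1):
  height(7) = 1 + max(-1, -1) = 0
  height(6) = 1 + max(-1, 0) = 1
  height(19) = 1 + max(-1, -1) = 0
  height(32) = 1 + max(-1, -1) = 0
  height(20) = 1 + max(0, 0) = 1
  height(8) = 1 + max(1, 1) = 2
  height(42) = 1 + max(-1, -1) = 0
  height(45) = 1 + max(0, -1) = 1
  height(38) = 1 + max(2, 1) = 3
Height = 3
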